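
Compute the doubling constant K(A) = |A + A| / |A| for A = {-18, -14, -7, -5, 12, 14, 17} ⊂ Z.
K = |A + A| / |A| = 27/7

Enumerate A + A = {a + b : a, b ∈ A}. With |A| = 7, there are |A|^2 = 49 ordered sum pairs; collecting distinct values, A + A = {-36, -32, -28, -25, -23, -21, -19, -14, -12, -10, -6, -4, -2, -1, 0, 3, 5, 7, 9, 10, 12, 24, 26, 28, 29, 31, 34}, so |A + A| = 27. Thus K = 27/7. For comparison, the minimum possible |A + A| over all 7-element sets is 2·7 − 1 = 13 (so min K = 13/7), attained only by arithmetic progressions.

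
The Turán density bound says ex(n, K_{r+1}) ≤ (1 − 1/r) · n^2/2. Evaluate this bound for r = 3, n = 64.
Turán density bound = (2/3) · 64^2/2 = 4096/3 ≈ 1365.3333

Turán's theorem: ex(n, K_{r+1}) is achieved by the complete r-partite Turán graph T(n, r) with parts as balanced as possible, and is at most (1 − 1/r) · n^2/2. For r = 3, n = 64: the density bound is (2/3) · 4096/2 = 4096/3 ≈ 1365.3333. The integer-valued extremum is e(T(64, 3)) = 1365, which is strictly less than the density bound 4096/3 since 3 ∤ 64 (the parts of T(64, 3) cannot all be equal).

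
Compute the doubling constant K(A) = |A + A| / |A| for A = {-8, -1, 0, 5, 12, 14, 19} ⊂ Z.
K = |A + A| / |A| = 24/7

Enumerate A + A = {a + b : a, b ∈ A}. With |A| = 7, there are |A|^2 = 49 ordered sum pairs; collecting distinct values, A + A = {-16, -9, -8, -3, -2, -1, 0, 4, 5, 6, 10, 11, 12, 13, 14, 17, 18, 19, 24, 26, 28, 31, 33, 38}, so |A + A| = 24. Thus K = 24/7. For comparison, the minimum possible |A + A| over all 7-element sets is 2·7 − 1 = 13 (so min K = 13/7), attained only by arithmetic progressions.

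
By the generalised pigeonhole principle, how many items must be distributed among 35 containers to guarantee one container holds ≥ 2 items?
n = (2 − 1)·35 + 1 = 36

By the generalised pigeonhole principle, to guarantee some box contains ≥ r objects we need more than (r − 1) · k objects total. Threshold: n = (r − 1) · k + 1. With r = 2 and k = 35: n = 1 · 35 + 1 = 35 + 1 = 36. For n = 35 = 1 · 35, we can put exactly 1 objects in every box, avoiding 2 in any single one — so 36 is tight.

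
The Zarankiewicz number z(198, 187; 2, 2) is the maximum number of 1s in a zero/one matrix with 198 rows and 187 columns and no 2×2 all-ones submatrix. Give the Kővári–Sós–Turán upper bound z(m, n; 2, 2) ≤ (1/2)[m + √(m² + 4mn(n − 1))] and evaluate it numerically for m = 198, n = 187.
z(198, 187; 2, 2) ≤ (1/2)[198 + √(198² + 4·198·187·186)] = (1/2)[198 + √27586548] = 2725.1449

Kővári–Sós–Turán: let r_1, ..., r_198 be the row sums and z = Σ r_i the total number of 1s. Each pair of columns can share at most one row with both entries 1 (else a 2×2 all-ones block appears), so Σ_i C(r_i, 2) ≤ C(187, 2) = 17391. By convexity Σ_i C(r_i, 2) ≥ 198·C(z/198, 2) = z(z − 198)/(2·198), giving z² − 198z − 198·187·186 ≤ 0 and hence z ≤ (1/2)[198 + √(39204 + 4·6886836)] = (1/2)[198 + √27586548] ≈ (1/2)(198 + 5252.2898) = 2725.1449.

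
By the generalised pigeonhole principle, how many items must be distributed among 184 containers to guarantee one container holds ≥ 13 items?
n = (13 − 1)·184 + 1 = 2209

By the generalised pigeonhole principle, to guarantee some box contains ≥ r objects we need more than (r − 1) · k objects total. Threshold: n = (r − 1) · k + 1. With r = 13 and k = 184: n = 12 · 184 + 1 = 2208 + 1 = 2209. For n = 2208 = 12 · 184, we can put exactly 12 objects in every box, avoiding 13 in any single one — so 2209 is tight.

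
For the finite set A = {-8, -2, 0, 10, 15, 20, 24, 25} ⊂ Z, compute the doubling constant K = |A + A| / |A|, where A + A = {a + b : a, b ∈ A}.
K = |A + A| / |A| = 31/8

Enumerate A + A = {a + b : a, b ∈ A}. With |A| = 8, there are |A|^2 = 64 ordered sum pairs; collecting distinct values, A + A = {-16, -10, -8, -4, -2, 0, 2, 7, 8, 10, 12, 13, 15, 16, 17, 18, 20, 22, 23, 24, 25, 30, 34, 35, 39, 40, 44, 45, 48, 49, 50}, so |A + A| = 31. Thus K = 31/8. For comparison, the minimum possible |A + A| over all 8-element sets is 2·8 − 1 = 15 (so min K = 15/8), attained only by arithmetic progressions.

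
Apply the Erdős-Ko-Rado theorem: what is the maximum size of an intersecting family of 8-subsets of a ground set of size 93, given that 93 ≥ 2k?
max |F| = C(92, 7) = 8760554088

The Erdős-Ko-Rado theorem states: for n ≥ 2k, an intersecting family of k-subsets of an n-element set has size at most C(n − 1, k − 1), with equality for 'star' families {A ⊆ [n] : |A| = k, i ∈ A} (fix an element i). For n = 93, k = 8: C(92, 7) = 8760554088.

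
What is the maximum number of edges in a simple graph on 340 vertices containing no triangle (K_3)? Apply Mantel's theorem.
ex(340, K_3) = ⌊340^2/4⌋ = 28900

Mantel (1907): a triangle-free graph on n vertices has at most ⌊n^2/4⌋ edges, with equality for the complete bipartite graph K_{⌊n/2⌋, ⌈n/2⌉}. For n = 340: ⌊340^2/4⌋ = ⌊115600/4⌋ = 28900. The extremal graph is K_{170, 170}, which has 170·170 = 28900 edges.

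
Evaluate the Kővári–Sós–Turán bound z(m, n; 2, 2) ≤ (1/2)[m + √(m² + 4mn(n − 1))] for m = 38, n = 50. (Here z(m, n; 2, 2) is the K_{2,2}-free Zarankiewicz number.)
z(38, 50; 2, 2) ≤ (1/2)[38 + √(38² + 4·38·50·49)] = (1/2)[38 + √373844] = 324.7139

Kővári–Sós–Turán: let r_1, ..., r_38 be the row sums and z = Σ r_i the total number of 1s. Each pair of columns can share at most one row with both entries 1 (else a 2×2 all-ones block appears), so Σ_i C(r_i, 2) ≤ C(50, 2) = 1225. By convexity Σ_i C(r_i, 2) ≥ 38·C(z/38, 2) = z(z − 38)/(2·38), giving z² − 38z − 38·50·49 ≤ 0 and hence z ≤ (1/2)[38 + √(1444 + 4·93100)] = (1/2)[38 + √373844] ≈ (1/2)(38 + 611.4278) = 324.7139.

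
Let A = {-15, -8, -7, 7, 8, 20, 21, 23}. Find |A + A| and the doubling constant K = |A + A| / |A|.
K = |A + A| / |A| = 30/8 = 15/4

Enumerate A + A = {a + b : a, b ∈ A}. With |A| = 8, there are |A|^2 = 64 ordered sum pairs; collecting distinct values, A + A = {-30, -23, -22, -16, -15, -14, -8, -7, -1, 0, 1, 5, 6, 8, 12, 13, 14, 15, 16, 27, 28, 29, 30, 31, 40, 41, 42, 43, 44, 46}, so |A + A| = 30. Thus K = 30/8 = 15/4. For comparison, the minimum possible |A + A| over all 8-element sets is 2·8 − 1 = 15 (so min K = 15/8), attained only by arithmetic progressions.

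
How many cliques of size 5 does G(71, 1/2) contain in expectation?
E[# K_5] = C(71, 5) · (1/2)^C(5, 2) = 13019909 / 2^10 ≈ 12714.754883

For each 5-subset S of vertices (there are C(71, 5) = 13019909 such S), let X_S = 1 if S induces a K_5 (all C(5, 2) = 10 edges present). Then P(X_S = 1) = (1/2)^10 = 1/1024. By linearity of expectation, E[# K_5] = C(71, 5) · (1/2)^10 = 13019909 / 1024 ≈ 12714.754883.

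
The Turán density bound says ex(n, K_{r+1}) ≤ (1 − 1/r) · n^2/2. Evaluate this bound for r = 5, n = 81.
Turán density bound = (4/5) · 81^2/2 = 13122/5 ≈ 2624.4

Turán's theorem: ex(n, K_{r+1}) is achieved by the complete r-partite Turán graph T(n, r) with parts as balanced as possible, and is at most (1 − 1/r) · n^2/2. For r = 5, n = 81: the density bound is (4/5) · 6561/2 = 13122/5 ≈ 2624.4. The integer-valued extremum is e(T(81, 5)) = 2624, which is strictly less than the density bound 13122/5 since 5 ∤ 81 (the parts of T(81, 5) cannot all be equal).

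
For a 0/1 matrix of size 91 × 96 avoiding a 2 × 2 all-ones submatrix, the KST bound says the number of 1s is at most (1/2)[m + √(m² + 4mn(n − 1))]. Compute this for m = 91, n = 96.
z(91, 96; 2, 2) ≤ (1/2)[91 + √(91² + 4·91·96·95)] = (1/2)[91 + √3327961] = 957.635

Kővári–Sós–Turán: let r_1, ..., r_91 be the row sums and z = Σ r_i the total number of 1s. Each pair of columns can share at most one row with both entries 1 (else a 2×2 all-ones block appears), so Σ_i C(r_i, 2) ≤ C(96, 2) = 4560. By convexity Σ_i C(r_i, 2) ≥ 91·C(z/91, 2) = z(z − 91)/(2·91), giving z² − 91z − 91·96·95 ≤ 0 and hence z ≤ (1/2)[91 + √(8281 + 4·829920)] = (1/2)[91 + √3327961] ≈ (1/2)(91 + 1824.27) = 957.635.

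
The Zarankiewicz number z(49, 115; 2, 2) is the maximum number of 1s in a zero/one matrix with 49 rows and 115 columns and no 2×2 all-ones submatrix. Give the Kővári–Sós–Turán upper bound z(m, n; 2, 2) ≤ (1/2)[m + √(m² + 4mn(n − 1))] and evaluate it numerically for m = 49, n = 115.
z(49, 115; 2, 2) ≤ (1/2)[49 + √(49² + 4·49·115·114)] = (1/2)[49 + √2571961] = 826.3667

Kővári–Sós–Turán: let r_1, ..., r_49 be the row sums and z = Σ r_i the total number of 1s. Each pair of columns can share at most one row with both entries 1 (else a 2×2 all-ones block appears), so Σ_i C(r_i, 2) ≤ C(115, 2) = 6555. By convexity Σ_i C(r_i, 2) ≥ 49·C(z/49, 2) = z(z − 49)/(2·49), giving z² − 49z − 49·115·114 ≤ 0 and hence z ≤ (1/2)[49 + √(2401 + 4·642390)] = (1/2)[49 + √2571961] ≈ (1/2)(49 + 1603.7335) = 826.3667.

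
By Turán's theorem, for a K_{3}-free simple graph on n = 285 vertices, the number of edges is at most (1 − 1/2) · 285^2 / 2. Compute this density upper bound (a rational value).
Turán density bound = (1/2) · 285^2/2 = 81225/4 ≈ 20306.25

Turán's theorem: ex(n, K_{r+1}) is achieved by the complete r-partite Turán graph T(n, r) with parts as balanced as possible, and is at most (1 − 1/r) · n^2/2. For r = 2, n = 285: the density bound is (1/2) · 81225/2 = 81225/4 ≈ 20306.25. The integer-valued extremum is e(T(285, 2)) = 20306, which is strictly less than the density bound 81225/4 since 2 ∤ 285 (the parts of T(285, 2) cannot all be equal).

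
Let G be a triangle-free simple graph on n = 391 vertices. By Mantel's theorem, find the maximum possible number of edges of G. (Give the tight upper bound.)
ex(391, K_3) = ⌊391^2/4⌋ = 38220

Mantel (1907): a triangle-free graph on n vertices has at most ⌊n^2/4⌋ edges, with equality for the complete bipartite graph K_{⌊n/2⌋, ⌈n/2⌉}. For n = 391: ⌊391^2/4⌋ = ⌊152881/4⌋ = 38220. The extremal graph is K_{195, 196}, which has 195·196 = 38220 edges.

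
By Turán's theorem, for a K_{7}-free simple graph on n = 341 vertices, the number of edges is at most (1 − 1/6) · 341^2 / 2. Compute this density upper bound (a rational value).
Turán density bound = (5/6) · 341^2/2 = 581405/12 ≈ 48450.4167

Turán's theorem: ex(n, K_{r+1}) is achieved by the complete r-partite Turán graph T(n, r) with parts as balanced as possible, and is at most (1 − 1/r) · n^2/2. For r = 6, n = 341: the density bound is (5/6) · 116281/2 = 581405/12 ≈ 48450.4167. The integer-valued extremum is e(T(341, 6)) = 48450, which is strictly less than the density bound 581405/12 since 6 ∤ 341 (the parts of T(341, 6) cannot all be equal).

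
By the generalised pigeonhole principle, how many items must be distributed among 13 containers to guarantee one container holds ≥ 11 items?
n = (11 − 1)·13 + 1 = 131

By the generalised pigeonhole principle, to guarantee some box contains ≥ r objects we need more than (r − 1) · k objects total. Threshold: n = (r − 1) · k + 1. With r = 11 and k = 13: n = 10 · 13 + 1 = 130 + 1 = 131. For n = 130 = 10 · 13, we can put exactly 10 objects in every box, avoiding 11 in any single one — so 131 is tight.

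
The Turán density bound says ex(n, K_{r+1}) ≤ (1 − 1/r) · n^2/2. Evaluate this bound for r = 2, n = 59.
Turán density bound = (1/2) · 59^2/2 = 3481/4 ≈ 870.25

Turán's theorem: ex(n, K_{r+1}) is achieved by the complete r-partite Turán graph T(n, r) with parts as balanced as possible, and is at most (1 − 1/r) · n^2/2. For r = 2, n = 59: the density bound is (1/2) · 3481/2 = 3481/4 ≈ 870.25. The integer-valued extremum is e(T(59, 2)) = 870, which is strictly less than the density bound 3481/4 since 2 ∤ 59 (the parts of T(59, 2) cannot all be equal).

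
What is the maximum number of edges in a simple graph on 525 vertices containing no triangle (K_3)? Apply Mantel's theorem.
ex(525, K_3) = ⌊525^2/4⌋ = 68906

Mantel (1907): a triangle-free graph on n vertices has at most ⌊n^2/4⌋ edges, with equality for the complete bipartite graph K_{⌊n/2⌋, ⌈n/2⌉}. For n = 525: ⌊525^2/4⌋ = ⌊275625/4⌋ = 68906. The extremal graph is K_{262, 263}, which has 262·263 = 68906 edges.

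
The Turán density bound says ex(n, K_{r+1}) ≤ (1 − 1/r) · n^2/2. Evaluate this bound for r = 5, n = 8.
Turán density bound = (4/5) · 8^2/2 = 128/5 ≈ 25.6

Turán's theorem: ex(n, K_{r+1}) is achieved by the complete r-partite Turán graph T(n, r) with parts as balanced as possible, and is at most (1 − 1/r) · n^2/2. For r = 5, n = 8: the density bound is (4/5) · 64/2 = 128/5 ≈ 25.6. The integer-valued extremum is e(T(8, 5)) = 25, which is strictly less than the density bound 128/5 since 5 ∤ 8 (the parts of T(8, 5) cannot all be equal).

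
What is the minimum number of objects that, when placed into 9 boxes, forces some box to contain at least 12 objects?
n = (12 − 1)·9 + 1 = 100

By the generalised pigeonhole principle, to guarantee some box contains ≥ r objects we need more than (r − 1) · k objects total. Threshold: n = (r − 1) · k + 1. With r = 12 and k = 9: n = 11 · 9 + 1 = 99 + 1 = 100. For n = 99 = 11 · 9, we can put exactly 11 objects in every box, avoiding 12 in any single one — so 100 is tight.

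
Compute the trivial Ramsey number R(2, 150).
R(2, 150) = 150

R(2, k) = k for all k ≥ 2: in a 2-colouring of K_k, either some edge is red (a red K_2) or all edges are blue (a blue K_k). And K_{149} coloured all-blue has no blue K_150, so R(2, 150) > 149. Hence R(2, 150) = 150.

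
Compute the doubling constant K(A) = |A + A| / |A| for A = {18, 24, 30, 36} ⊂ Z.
K = |A + A| / |A| = 7/4

Enumerate A + A = {a + b : a, b ∈ A}. With |A| = 4, there are |A|^2 = 16 ordered sum pairs; collecting distinct values, A + A = {36, 42, 48, 54, 60, 66, 72}, so |A + A| = 7. Thus K = 7/4. Here |A + A| = 2|A| − 1 = 7, the minimum possible — so K = 7/4 is minimal, which holds iff A is an arithmetic progression.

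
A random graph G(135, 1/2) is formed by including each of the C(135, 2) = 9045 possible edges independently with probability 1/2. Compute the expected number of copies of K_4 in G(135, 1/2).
E[# K_4] = C(135, 4) · (1/2)^C(4, 2) = 13232835 / 2^6 = 206763.046875

For each 4-subset S of vertices (there are C(135, 4) = 13232835 such S), let X_S = 1 if S induces a K_4 (all C(4, 2) = 6 edges present). Then P(X_S = 1) = (1/2)^6 = 1/64. By linearity of expectation, E[# K_4] = C(135, 4) · (1/2)^6 = 13232835 / 64 = 206763.046875.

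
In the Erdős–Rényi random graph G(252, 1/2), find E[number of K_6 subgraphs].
E[# K_6] = C(252, 6) · (1/2)^C(6, 2) = 334988390100 / 2^15 = 83747097525/8192 ≈ 10223034.365845

For each 6-subset S of vertices (there are C(252, 6) = 334988390100 such S), let X_S = 1 if S induces a K_6 (all C(6, 2) = 15 edges present). Then P(X_S = 1) = (1/2)^15 = 1/32768. By linearity of expectation, E[# K_6] = C(252, 6) · (1/2)^15 = 334988390100 / 32768 = 83747097525/8192 ≈ 10223034.365845.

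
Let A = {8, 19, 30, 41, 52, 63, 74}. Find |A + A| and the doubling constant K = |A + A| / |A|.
K = |A + A| / |A| = 13/7

Enumerate A + A = {a + b : a, b ∈ A}. With |A| = 7, there are |A|^2 = 49 ordered sum pairs; collecting distinct values, A + A = {16, 27, 38, 49, 60, 71, 82, 93, 104, 115, 126, 137, 148}, so |A + A| = 13. Thus K = 13/7. Here |A + A| = 2|A| − 1 = 13, the minimum possible — so K = 13/7 is minimal, which holds iff A is an arithmetic progression.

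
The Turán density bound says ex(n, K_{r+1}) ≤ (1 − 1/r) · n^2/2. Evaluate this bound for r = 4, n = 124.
Turán density bound = (3/4) · 124^2/2 = 5766

Turán's theorem: ex(n, K_{r+1}) is achieved by the complete r-partite Turán graph T(n, r) with parts as balanced as possible, and is at most (1 − 1/r) · n^2/2. For r = 4, n = 124: the density bound is (3/4) · 15376/2 = 5766. Since 4 ∣ 124, the Turán graph T(124, 4) has parts of equal size 31, and its edge count e(T(124, 4)) = 5766 attains the density bound exactly.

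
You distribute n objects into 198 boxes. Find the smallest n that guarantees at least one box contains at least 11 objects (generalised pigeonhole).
n = (11 − 1)·198 + 1 = 1981

By the generalised pigeonhole principle, to guarantee some box contains ≥ r objects we need more than (r − 1) · k objects total. Threshold: n = (r − 1) · k + 1. With r = 11 and k = 198: n = 10 · 198 + 1 = 1980 + 1 = 1981. For n = 1980 = 10 · 198, we can put exactly 10 objects in every box, avoiding 11 in any single one — so 1981 is tight.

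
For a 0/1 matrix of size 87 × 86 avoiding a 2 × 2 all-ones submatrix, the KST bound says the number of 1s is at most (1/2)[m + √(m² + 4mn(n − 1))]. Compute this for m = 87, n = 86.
z(87, 86; 2, 2) ≤ (1/2)[87 + √(87² + 4·87·86·85)] = (1/2)[87 + √2551449] = 842.1628

Kővári–Sós–Turán: let r_1, ..., r_87 be the row sums and z = Σ r_i the total number of 1s. Each pair of columns can share at most one row with both entries 1 (else a 2×2 all-ones block appears), so Σ_i C(r_i, 2) ≤ C(86, 2) = 3655. By convexity Σ_i C(r_i, 2) ≥ 87·C(z/87, 2) = z(z − 87)/(2·87), giving z² − 87z − 87·86·85 ≤ 0 and hence z ≤ (1/2)[87 + √(7569 + 4·635970)] = (1/2)[87 + √2551449] ≈ (1/2)(87 + 1597.3256) = 842.1628.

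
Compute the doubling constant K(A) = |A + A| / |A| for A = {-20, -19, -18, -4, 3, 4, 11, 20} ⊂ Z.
K = |A + A| / |A| = 30/8 = 15/4

Enumerate A + A = {a + b : a, b ∈ A}. With |A| = 8, there are |A|^2 = 64 ordered sum pairs; collecting distinct values, A + A = {-40, -39, -38, -37, -36, -24, -23, -22, -17, -16, -15, -14, -9, -8, -7, -1, 0, 1, 2, 6, 7, 8, 14, 15, 16, 22, 23, 24, 31, 40}, so |A + A| = 30. Thus K = 30/8 = 15/4. For comparison, the minimum possible |A + A| over all 8-element sets is 2·8 − 1 = 15 (so min K = 15/8), attained only by arithmetic progressions.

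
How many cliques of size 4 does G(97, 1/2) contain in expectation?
E[# K_4] = C(97, 4) · (1/2)^C(4, 2) = 3464840 / 2^6 = 433105/8 = 54138.125

For each 4-subset S of vertices (there are C(97, 4) = 3464840 such S), let X_S = 1 if S induces a K_4 (all C(4, 2) = 6 edges present). Then P(X_S = 1) = (1/2)^6 = 1/64. By linearity of expectation, E[# K_4] = C(97, 4) · (1/2)^6 = 3464840 / 64 = 433105/8 = 54138.125.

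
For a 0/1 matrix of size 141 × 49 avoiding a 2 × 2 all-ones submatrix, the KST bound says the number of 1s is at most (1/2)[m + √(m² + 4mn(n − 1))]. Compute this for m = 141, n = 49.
z(141, 49; 2, 2) ≤ (1/2)[141 + √(141² + 4·141·49·48)] = (1/2)[141 + √1346409] = 650.6743

Kővári–Sós–Turán: let r_1, ..., r_141 be the row sums and z = Σ r_i the total number of 1s. Each pair of columns can share at most one row with both entries 1 (else a 2×2 all-ones block appears), so Σ_i C(r_i, 2) ≤ C(49, 2) = 1176. By convexity Σ_i C(r_i, 2) ≥ 141·C(z/141, 2) = z(z − 141)/(2·141), giving z² − 141z − 141·49·48 ≤ 0 and hence z ≤ (1/2)[141 + √(19881 + 4·331632)] = (1/2)[141 + √1346409] ≈ (1/2)(141 + 1160.3487) = 650.6743.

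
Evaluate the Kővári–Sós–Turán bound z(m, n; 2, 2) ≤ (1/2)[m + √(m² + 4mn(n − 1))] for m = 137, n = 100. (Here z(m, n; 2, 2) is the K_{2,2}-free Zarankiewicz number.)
z(137, 100; 2, 2) ≤ (1/2)[137 + √(137² + 4·137·100·99)] = (1/2)[137 + √5443969] = 1235.1157

Kővári–Sós–Turán: let r_1, ..., r_137 be the row sums and z = Σ r_i the total number of 1s. Each pair of columns can share at most one row with both entries 1 (else a 2×2 all-ones block appears), so Σ_i C(r_i, 2) ≤ C(100, 2) = 4950. By convexity Σ_i C(r_i, 2) ≥ 137·C(z/137, 2) = z(z − 137)/(2·137), giving z² − 137z − 137·100·99 ≤ 0 and hence z ≤ (1/2)[137 + √(18769 + 4·1356300)] = (1/2)[137 + √5443969] ≈ (1/2)(137 + 2333.2315) = 1235.1157.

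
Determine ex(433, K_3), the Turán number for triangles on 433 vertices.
ex(433, K_3) = ⌊433^2/4⌋ = 46872

Mantel (1907): a triangle-free graph on n vertices has at most ⌊n^2/4⌋ edges, with equality for the complete bipartite graph K_{⌊n/2⌋, ⌈n/2⌉}. For n = 433: ⌊433^2/4⌋ = ⌊187489/4⌋ = 46872. The extremal graph is K_{216, 217}, which has 216·217 = 46872 edges.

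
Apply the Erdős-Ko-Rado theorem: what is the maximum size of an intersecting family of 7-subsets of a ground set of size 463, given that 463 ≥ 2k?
max |F| = C(462, 6) = 13072618876779

The Erdős-Ko-Rado theorem states: for n ≥ 2k, an intersecting family of k-subsets of an n-element set has size at most C(n − 1, k − 1), with equality for 'star' families {A ⊆ [n] : |A| = k, i ∈ A} (fix an element i). For n = 463, k = 7: C(462, 6) = 13072618876779.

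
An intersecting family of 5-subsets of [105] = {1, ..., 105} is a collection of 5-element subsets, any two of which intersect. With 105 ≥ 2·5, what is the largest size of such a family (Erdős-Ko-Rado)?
max |F| = C(104, 4) = 4598126

Erdős-Ko-Rado (1961): when n ≥ 2k, max |F| = C(n−1, k−1). The bound is attained by the star {A : i ∈ A} for any fixed i ∈ [n]. Here C(105−1, 5−1) = C(104, 4) = 4598126.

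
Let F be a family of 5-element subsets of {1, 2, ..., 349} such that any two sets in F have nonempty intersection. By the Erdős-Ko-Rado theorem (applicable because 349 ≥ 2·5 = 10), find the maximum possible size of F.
max |F| = C(348, 4) = 600610155

The Erdős-Ko-Rado theorem states: for n ≥ 2k, an intersecting family of k-subsets of an n-element set has size at most C(n − 1, k − 1), with equality for 'star' families {A ⊆ [n] : |A| = k, i ∈ A} (fix an element i). For n = 349, k = 5: C(348, 4) = 600610155.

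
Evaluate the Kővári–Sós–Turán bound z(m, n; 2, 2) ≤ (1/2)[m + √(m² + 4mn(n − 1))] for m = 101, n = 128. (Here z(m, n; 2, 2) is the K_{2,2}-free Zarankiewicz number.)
z(101, 128; 2, 2) ≤ (1/2)[101 + √(101² + 4·101·128·127)] = (1/2)[101 + √6577625] = 1332.844

Kővári–Sós–Turán: let r_1, ..., r_101 be the row sums and z = Σ r_i the total number of 1s. Each pair of columns can share at most one row with both entries 1 (else a 2×2 all-ones block appears), so Σ_i C(r_i, 2) ≤ C(128, 2) = 8128. By convexity Σ_i C(r_i, 2) ≥ 101·C(z/101, 2) = z(z − 101)/(2·101), giving z² − 101z − 101·128·127 ≤ 0 and hence z ≤ (1/2)[101 + √(10201 + 4·1641856)] = (1/2)[101 + √6577625] ≈ (1/2)(101 + 2564.6881) = 1332.844.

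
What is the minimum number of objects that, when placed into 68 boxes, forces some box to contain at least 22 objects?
n = (22 − 1)·68 + 1 = 1429

By the generalised pigeonhole principle, to guarantee some box contains ≥ r objects we need more than (r − 1) · k objects total. Threshold: n = (r − 1) · k + 1. With r = 22 and k = 68: n = 21 · 68 + 1 = 1428 + 1 = 1429. For n = 1428 = 21 · 68, we can put exactly 21 objects in every box, avoiding 22 in any single one — so 1429 is tight.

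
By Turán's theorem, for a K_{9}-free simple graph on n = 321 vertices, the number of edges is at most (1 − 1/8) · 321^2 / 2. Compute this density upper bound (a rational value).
Turán density bound = (7/8) · 321^2/2 = 721287/16 ≈ 45080.4375

Turán's theorem: ex(n, K_{r+1}) is achieved by the complete r-partite Turán graph T(n, r) with parts as balanced as possible, and is at most (1 − 1/r) · n^2/2. For r = 8, n = 321: the density bound is (7/8) · 103041/2 = 721287/16 ≈ 45080.4375. The integer-valued extremum is e(T(321, 8)) = 45080, which is strictly less than the density bound 721287/16 since 8 ∤ 321 (the parts of T(321, 8) cannot all be equal).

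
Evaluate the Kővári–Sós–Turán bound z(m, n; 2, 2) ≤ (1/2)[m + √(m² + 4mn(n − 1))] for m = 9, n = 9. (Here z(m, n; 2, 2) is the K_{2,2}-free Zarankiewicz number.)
z(9, 9; 2, 2) ≤ (1/2)[9 + √(9² + 4·9·9·8)] = (1/2)[9 + √2673] = 30.3505

Kővári–Sós–Turán: let r_1, ..., r_9 be the row sums and z = Σ r_i the total number of 1s. Each pair of columns can share at most one row with both entries 1 (else a 2×2 all-ones block appears), so Σ_i C(r_i, 2) ≤ C(9, 2) = 36. By convexity Σ_i C(r_i, 2) ≥ 9·C(z/9, 2) = z(z − 9)/(2·9), giving z² − 9z − 9·9·8 ≤ 0 and hence z ≤ (1/2)[9 + √(81 + 4·648)] = (1/2)[9 + √2673] ≈ (1/2)(9 + 51.7011) = 30.3505.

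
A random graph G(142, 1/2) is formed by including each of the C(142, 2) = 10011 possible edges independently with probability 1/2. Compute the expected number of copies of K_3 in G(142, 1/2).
E[# K_3] = C(142, 3) · (1/2)^C(3, 2) = 467180 / 2^3 = 116795/2 = 58397.5

For each 3-subset S of vertices (there are C(142, 3) = 467180 such S), let X_S = 1 if S induces a K_3 (all C(3, 2) = 3 edges present). Then P(X_S = 1) = (1/2)^3 = 1/8. By linearity of expectation, E[# K_3] = C(142, 3) · (1/2)^3 = 467180 / 8 = 116795/2 = 58397.5.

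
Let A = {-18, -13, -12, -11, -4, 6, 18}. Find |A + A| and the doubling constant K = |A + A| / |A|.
K = |A + A| / |A| = 26/7

Enumerate A + A = {a + b : a, b ∈ A}. With |A| = 7, there are |A|^2 = 49 ordered sum pairs; collecting distinct values, A + A = {-36, -31, -30, -29, -26, -25, -24, -23, -22, -17, -16, -15, -12, -8, -7, -6, -5, 0, 2, 5, 6, 7, 12, 14, 24, 36}, so |A + A| = 26. Thus K = 26/7. For comparison, the minimum possible |A + A| over all 7-element sets is 2·7 − 1 = 13 (so min K = 13/7), attained only by arithmetic progressions.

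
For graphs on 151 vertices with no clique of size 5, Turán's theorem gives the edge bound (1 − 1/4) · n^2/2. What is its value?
Turán density bound = (3/4) · 151^2/2 = 68403/8 ≈ 8550.375

Turán's theorem: ex(n, K_{r+1}) is achieved by the complete r-partite Turán graph T(n, r) with parts as balanced as possible, and is at most (1 − 1/r) · n^2/2. For r = 4, n = 151: the density bound is (3/4) · 22801/2 = 68403/8 ≈ 8550.375. The integer-valued extremum is e(T(151, 4)) = 8550, which is strictly less than the density bound 68403/8 since 4 ∤ 151 (the parts of T(151, 4) cannot all be equal).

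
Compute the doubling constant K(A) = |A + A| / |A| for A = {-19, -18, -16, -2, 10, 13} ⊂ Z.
K = |A + A| / |A| = 20/6 = 10/3

Enumerate A + A = {a + b : a, b ∈ A}. With |A| = 6, there are |A|^2 = 36 ordered sum pairs; collecting distinct values, A + A = {-38, -37, -36, -35, -34, -32, -21, -20, -18, -9, -8, -6, -5, -4, -3, 8, 11, 20, 23, 26}, so |A + A| = 20. Thus K = 20/6 = 10/3. For comparison, the minimum possible |A + A| over all 6-element sets is 2·6 − 1 = 11 (so min K = 11/6), attained only by arithmetic progressions.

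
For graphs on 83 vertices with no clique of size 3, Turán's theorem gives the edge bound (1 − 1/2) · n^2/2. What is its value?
Turán density bound = (1/2) · 83^2/2 = 6889/4 ≈ 1722.25

Turán's theorem: ex(n, K_{r+1}) is achieved by the complete r-partite Turán graph T(n, r) with parts as balanced as possible, and is at most (1 − 1/r) · n^2/2. For r = 2, n = 83: the density bound is (1/2) · 6889/2 = 6889/4 ≈ 1722.25. The integer-valued extremum is e(T(83, 2)) = 1722, which is strictly less than the density bound 6889/4 since 2 ∤ 83 (the parts of T(83, 2) cannot all be equal).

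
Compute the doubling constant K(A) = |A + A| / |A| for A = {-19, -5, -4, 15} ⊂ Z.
K = |A + A| / |A| = 10/4 = 5/2

Enumerate A + A = {a + b : a, b ∈ A}. With |A| = 4, there are |A|^2 = 16 ordered sum pairs; collecting distinct values, A + A = {-38, -24, -23, -10, -9, -8, -4, 10, 11, 30}, so |A + A| = 10. Thus K = 10/4 = 5/2. For comparison, the minimum possible |A + A| over all 4-element sets is 2·4 − 1 = 7 (so min K = 7/4), attained only by arithmetic progressions.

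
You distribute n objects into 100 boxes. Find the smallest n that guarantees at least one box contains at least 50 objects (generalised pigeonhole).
n = (50 − 1)·100 + 1 = 4901

By the generalised pigeonhole principle, to guarantee some box contains ≥ r objects we need more than (r − 1) · k objects total. Threshold: n = (r − 1) · k + 1. With r = 50 and k = 100: n = 49 · 100 + 1 = 4900 + 1 = 4901. For n = 4900 = 49 · 100, we can put exactly 49 objects in every box, avoiding 50 in any single one — so 4901 is tight.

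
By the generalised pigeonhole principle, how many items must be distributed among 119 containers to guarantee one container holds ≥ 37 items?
n = (37 − 1)·119 + 1 = 4285

By the generalised pigeonhole principle, to guarantee some box contains ≥ r objects we need more than (r − 1) · k objects total. Threshold: n = (r − 1) · k + 1. With r = 37 and k = 119: n = 36 · 119 + 1 = 4284 + 1 = 4285. For n = 4284 = 36 · 119, we can put exactly 36 objects in every box, avoiding 37 in any single one — so 4285 is tight.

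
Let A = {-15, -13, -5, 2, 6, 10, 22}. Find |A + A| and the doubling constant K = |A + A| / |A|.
K = |A + A| / |A| = 26/7

Enumerate A + A = {a + b : a, b ∈ A}. With |A| = 7, there are |A|^2 = 49 ordered sum pairs; collecting distinct values, A + A = {-30, -28, -26, -20, -18, -13, -11, -10, -9, -7, -5, -3, 1, 4, 5, 7, 8, 9, 12, 16, 17, 20, 24, 28, 32, 44}, so |A + A| = 26. Thus K = 26/7. For comparison, the minimum possible |A + A| over all 7-element sets is 2·7 − 1 = 13 (so min K = 13/7), attained only by arithmetic progressions.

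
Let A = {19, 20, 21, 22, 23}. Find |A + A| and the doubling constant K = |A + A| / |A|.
K = |A + A| / |A| = 9/5

Enumerate A + A = {a + b : a, b ∈ A}. With |A| = 5, there are |A|^2 = 25 ordered sum pairs; collecting distinct values, A + A = {38, 39, 40, 41, 42, 43, 44, 45, 46}, so |A + A| = 9. Thus K = 9/5. Here |A + A| = 2|A| − 1 = 9, the minimum possible — so K = 9/5 is minimal, which holds iff A is an arithmetic progression.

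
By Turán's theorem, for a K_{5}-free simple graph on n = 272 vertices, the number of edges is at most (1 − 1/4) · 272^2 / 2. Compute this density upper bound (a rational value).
Turán density bound = (3/4) · 272^2/2 = 27744

Turán's theorem: ex(n, K_{r+1}) is achieved by the complete r-partite Turán graph T(n, r) with parts as balanced as possible, and is at most (1 − 1/r) · n^2/2. For r = 4, n = 272: the density bound is (3/4) · 73984/2 = 27744. Since 4 ∣ 272, the Turán graph T(272, 4) has parts of equal size 68, and its edge count e(T(272, 4)) = 27744 attains the density bound exactly.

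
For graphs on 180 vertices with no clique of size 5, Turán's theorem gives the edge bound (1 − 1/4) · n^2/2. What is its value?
Turán density bound = (3/4) · 180^2/2 = 12150

Turán's theorem: ex(n, K_{r+1}) is achieved by the complete r-partite Turán graph T(n, r) with parts as balanced as possible, and is at most (1 − 1/r) · n^2/2. For r = 4, n = 180: the density bound is (3/4) · 32400/2 = 12150. Since 4 ∣ 180, the Turán graph T(180, 4) has parts of equal size 45, and its edge count e(T(180, 4)) = 12150 attains the density bound exactly.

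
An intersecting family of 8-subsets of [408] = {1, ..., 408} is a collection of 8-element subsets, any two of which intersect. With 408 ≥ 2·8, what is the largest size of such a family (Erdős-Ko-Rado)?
max |F| = C(407, 7) = 348499184786181

The Erdős-Ko-Rado theorem states: for n ≥ 2k, an intersecting family of k-subsets of an n-element set has size at most C(n − 1, k − 1), with equality for 'star' families {A ⊆ [n] : |A| = k, i ∈ A} (fix an element i). For n = 408, k = 8: C(407, 7) = 348499184786181.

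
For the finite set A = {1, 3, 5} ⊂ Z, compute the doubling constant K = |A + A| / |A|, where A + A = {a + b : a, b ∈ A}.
K = |A + A| / |A| = 5/3

Enumerate A + A = {a + b : a, b ∈ A}. With |A| = 3, there are |A|^2 = 9 ordered sum pairs; collecting distinct values, A + A = {2, 4, 6, 8, 10}, so |A + A| = 5. Thus K = 5/3. Here |A + A| = 2|A| − 1 = 5, the minimum possible — so K = 5/3 is minimal, which holds iff A is an arithmetic progression.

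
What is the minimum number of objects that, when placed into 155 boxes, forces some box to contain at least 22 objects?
n = (22 − 1)·155 + 1 = 3256

By the generalised pigeonhole principle, to guarantee some box contains ≥ r objects we need more than (r − 1) · k objects total. Threshold: n = (r − 1) · k + 1. With r = 22 and k = 155: n = 21 · 155 + 1 = 3255 + 1 = 3256. For n = 3255 = 21 · 155, we can put exactly 21 objects in every box, avoiding 22 in any single one — so 3256 is tight.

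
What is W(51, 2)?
W(51, 2) = 51 + 1 = 52

A 2-term AP is any pair of integers, so a monochromatic 2-AP exists iff some colour is used at least twice. With 51 colours, the colouring i ↦ i on {1, ..., 51} uses each colour once, avoiding any monochromatic pair, so W(51, 2) > 51. For {1, ..., 52}, pigeonhole forces two integers of the same colour, which form a monochromatic 2-AP. Hence W(51, 2) = 52.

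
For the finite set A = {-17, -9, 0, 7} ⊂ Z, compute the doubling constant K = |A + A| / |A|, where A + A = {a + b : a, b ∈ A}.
K = |A + A| / |A| = 10/4 = 5/2

Enumerate A + A = {a + b : a, b ∈ A}. With |A| = 4, there are |A|^2 = 16 ordered sum pairs; collecting distinct values, A + A = {-34, -26, -18, -17, -10, -9, -2, 0, 7, 14}, so |A + A| = 10. Thus K = 10/4 = 5/2. For comparison, the minimum possible |A + A| over all 4-element sets is 2·4 − 1 = 7 (so min K = 7/4), attained only by arithmetic progressions.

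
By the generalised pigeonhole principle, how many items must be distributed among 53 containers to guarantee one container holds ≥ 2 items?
n = (2 − 1)·53 + 1 = 54

By the generalised pigeonhole principle, to guarantee some box contains ≥ r objects we need more than (r − 1) · k objects total. Threshold: n = (r − 1) · k + 1. With r = 2 and k = 53: n = 1 · 53 + 1 = 53 + 1 = 54. For n = 53 = 1 · 53, we can put exactly 1 objects in every box, avoiding 2 in any single one — so 54 is tight.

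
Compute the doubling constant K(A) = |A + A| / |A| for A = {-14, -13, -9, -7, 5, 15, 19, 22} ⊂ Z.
K = |A + A| / |A| = 33/8

Enumerate A + A = {a + b : a, b ∈ A}. With |A| = 8, there are |A|^2 = 64 ordered sum pairs; collecting distinct values, A + A = {-28, -27, -26, -23, -22, -21, -20, -18, -16, -14, -9, -8, -4, -2, 1, 2, 5, 6, 8, 9, 10, 12, 13, 15, 20, 24, 27, 30, 34, 37, 38, 41, 44}, so |A + A| = 33. Thus K = 33/8. For comparison, the minimum possible |A + A| over all 8-element sets is 2·8 − 1 = 15 (so min K = 15/8), attained only by arithmetic progressions.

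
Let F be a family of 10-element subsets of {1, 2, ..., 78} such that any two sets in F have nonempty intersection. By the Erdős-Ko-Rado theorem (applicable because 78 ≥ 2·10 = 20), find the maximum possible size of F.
max |F| = C(77, 9) = 161322559475

Erdős-Ko-Rado (1961): when n ≥ 2k, max |F| = C(n−1, k−1). The bound is attained by the star {A : i ∈ A} for any fixed i ∈ [n]. Here C(78−1, 10−1) = C(77, 9) = 161322559475.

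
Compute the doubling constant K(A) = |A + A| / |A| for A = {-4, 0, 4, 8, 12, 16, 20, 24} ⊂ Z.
K = |A + A| / |A| = 15/8

Enumerate A + A = {a + b : a, b ∈ A}. With |A| = 8, there are |A|^2 = 64 ordered sum pairs; collecting distinct values, A + A = {-8, -4, 0, 4, 8, 12, 16, 20, 24, 28, 32, 36, 40, 44, 48}, so |A + A| = 15. Thus K = 15/8. Here |A + A| = 2|A| − 1 = 15, the minimum possible — so K = 15/8 is minimal, which holds iff A is an arithmetic progression.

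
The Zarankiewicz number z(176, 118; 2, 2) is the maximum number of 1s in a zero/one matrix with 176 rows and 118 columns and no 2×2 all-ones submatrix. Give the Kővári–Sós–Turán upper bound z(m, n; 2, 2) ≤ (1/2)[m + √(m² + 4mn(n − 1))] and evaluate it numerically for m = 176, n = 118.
z(176, 118; 2, 2) ≤ (1/2)[176 + √(176² + 4·176·118·117)] = (1/2)[176 + √9750400] = 1649.2815

Kővári–Sós–Turán: let r_1, ..., r_176 be the row sums and z = Σ r_i the total number of 1s. Each pair of columns can share at most one row with both entries 1 (else a 2×2 all-ones block appears), so Σ_i C(r_i, 2) ≤ C(118, 2) = 6903. By convexity Σ_i C(r_i, 2) ≥ 176·C(z/176, 2) = z(z − 176)/(2·176), giving z² − 176z − 176·118·117 ≤ 0 and hence z ≤ (1/2)[176 + √(30976 + 4·2429856)] = (1/2)[176 + √9750400] ≈ (1/2)(176 + 3122.563) = 1649.2815.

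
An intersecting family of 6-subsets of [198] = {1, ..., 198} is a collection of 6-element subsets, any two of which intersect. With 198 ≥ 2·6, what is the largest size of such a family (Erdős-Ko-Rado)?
max |F| = C(197, 5) = 2349279569

The Erdős-Ko-Rado theorem states: for n ≥ 2k, an intersecting family of k-subsets of an n-element set has size at most C(n − 1, k − 1), with equality for 'star' families {A ⊆ [n] : |A| = k, i ∈ A} (fix an element i). For n = 198, k = 6: C(197, 5) = 2349279569.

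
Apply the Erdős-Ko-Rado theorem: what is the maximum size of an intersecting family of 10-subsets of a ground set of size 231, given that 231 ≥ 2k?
max |F| = C(230, 9) = 4236018057454600

The Erdős-Ko-Rado theorem states: for n ≥ 2k, an intersecting family of k-subsets of an n-element set has size at most C(n − 1, k − 1), with equality for 'star' families {A ⊆ [n] : |A| = k, i ∈ A} (fix an element i). For n = 231, k = 10: C(230, 9) = 4236018057454600.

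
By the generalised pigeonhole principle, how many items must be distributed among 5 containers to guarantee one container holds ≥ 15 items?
n = (15 − 1)·5 + 1 = 71

By the generalised pigeonhole principle, to guarantee some box contains ≥ r objects we need more than (r − 1) · k objects total. Threshold: n = (r − 1) · k + 1. With r = 15 and k = 5: n = 14 · 5 + 1 = 70 + 1 = 71. For n = 70 = 14 · 5, we can put exactly 14 objects in every box, avoiding 15 in any single one — so 71 is tight.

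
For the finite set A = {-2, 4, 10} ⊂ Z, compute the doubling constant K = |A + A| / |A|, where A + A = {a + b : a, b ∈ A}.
K = |A + A| / |A| = 5/3

Enumerate A + A = {a + b : a, b ∈ A}. With |A| = 3, there are |A|^2 = 9 ordered sum pairs; collecting distinct values, A + A = {-4, 2, 8, 14, 20}, so |A + A| = 5. Thus K = 5/3. Here |A + A| = 2|A| − 1 = 5, the minimum possible — so K = 5/3 is minimal, which holds iff A is an arithmetic progression.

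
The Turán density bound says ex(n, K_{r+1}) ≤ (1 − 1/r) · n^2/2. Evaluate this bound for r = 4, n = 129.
Turán density bound = (3/4) · 129^2/2 = 49923/8 ≈ 6240.375

Turán's theorem: ex(n, K_{r+1}) is achieved by the complete r-partite Turán graph T(n, r) with parts as balanced as possible, and is at most (1 − 1/r) · n^2/2. For r = 4, n = 129: the density bound is (3/4) · 16641/2 = 49923/8 ≈ 6240.375. The integer-valued extremum is e(T(129, 4)) = 6240, which is strictly less than the density bound 49923/8 since 4 ∤ 129 (the parts of T(129, 4) cannot all be equal).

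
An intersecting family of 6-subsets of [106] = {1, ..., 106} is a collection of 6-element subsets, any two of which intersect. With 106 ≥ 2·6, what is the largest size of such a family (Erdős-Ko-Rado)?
max |F| = C(105, 5) = 96560646

The Erdős-Ko-Rado theorem states: for n ≥ 2k, an intersecting family of k-subsets of an n-element set has size at most C(n − 1, k − 1), with equality for 'star' families {A ⊆ [n] : |A| = k, i ∈ A} (fix an element i). For n = 106, k = 6: C(105, 5) = 96560646.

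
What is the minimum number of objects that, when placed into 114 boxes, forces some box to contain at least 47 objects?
n = (47 − 1)·114 + 1 = 5245

By the generalised pigeonhole principle, to guarantee some box contains ≥ r objects we need more than (r − 1) · k objects total. Threshold: n = (r − 1) · k + 1. With r = 47 and k = 114: n = 46 · 114 + 1 = 5244 + 1 = 5245. For n = 5244 = 46 · 114, we can put exactly 46 objects in every box, avoiding 47 in any single one — so 5245 is tight.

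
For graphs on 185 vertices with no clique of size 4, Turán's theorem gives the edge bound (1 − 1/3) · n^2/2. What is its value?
Turán density bound = (2/3) · 185^2/2 = 34225/3 ≈ 11408.3333

Turán's theorem: ex(n, K_{r+1}) is achieved by the complete r-partite Turán graph T(n, r) with parts as balanced as possible, and is at most (1 − 1/r) · n^2/2. For r = 3, n = 185: the density bound is (2/3) · 34225/2 = 34225/3 ≈ 11408.3333. The integer-valued extremum is e(T(185, 3)) = 11408, which is strictly less than the density bound 34225/3 since 3 ∤ 185 (the parts of T(185, 3) cannot all be equal).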